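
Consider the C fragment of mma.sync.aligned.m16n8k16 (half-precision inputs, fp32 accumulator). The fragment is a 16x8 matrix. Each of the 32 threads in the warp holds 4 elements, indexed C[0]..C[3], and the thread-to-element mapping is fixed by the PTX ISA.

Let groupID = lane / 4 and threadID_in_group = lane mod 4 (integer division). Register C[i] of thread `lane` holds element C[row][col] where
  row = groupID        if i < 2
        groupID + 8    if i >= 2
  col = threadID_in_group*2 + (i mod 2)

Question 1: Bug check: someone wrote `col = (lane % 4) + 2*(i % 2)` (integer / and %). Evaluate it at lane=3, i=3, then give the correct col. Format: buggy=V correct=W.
`(lane % 4) + 2*(i % 2)`[3,3]->5
L=3->g=3>>2=0, t=3&3=3
[3]->row 0+8=8  col 3·2+1=7
col: 5 vs 7

buggy=5 correct=7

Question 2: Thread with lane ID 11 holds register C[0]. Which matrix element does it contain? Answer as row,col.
2,6

lane 11: grp=2 (11/4), tig=3 (11%4)
i=0: r=2+0=2, c=3*2+0=6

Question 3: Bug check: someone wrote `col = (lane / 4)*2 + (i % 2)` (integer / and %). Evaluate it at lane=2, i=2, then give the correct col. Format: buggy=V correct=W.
`(lane / 4)*2 + (i % 2)`[2,2]->0
L=2->gid=2>>2=0, tid=2&3=2
[2]->row 0+8=8  col 2·2+0=4
col: 0 vs 4

buggy=0 correct=4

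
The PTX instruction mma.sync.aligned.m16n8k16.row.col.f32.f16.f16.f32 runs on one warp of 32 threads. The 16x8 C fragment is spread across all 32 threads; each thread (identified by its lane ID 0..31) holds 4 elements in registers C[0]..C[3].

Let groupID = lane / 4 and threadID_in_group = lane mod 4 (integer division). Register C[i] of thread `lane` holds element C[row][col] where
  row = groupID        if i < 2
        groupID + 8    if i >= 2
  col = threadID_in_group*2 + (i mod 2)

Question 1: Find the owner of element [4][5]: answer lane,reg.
18,1

r=4⇒gr=4,Rb=0  c=5⇒th=2,odd=1
L=4*4+2=18  i=0*2+1=1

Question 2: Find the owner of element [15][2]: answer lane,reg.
r: 15->gid=7,r8=1  c: 2->tid=1,i&1=0
L=7*4+1=29  i=1*2+0=2

29,2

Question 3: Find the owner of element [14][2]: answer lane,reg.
r=14->g=6,rb=1  c=2->t=1,b0=0
L=6*4+1=25  i=1*2+0=2

25,2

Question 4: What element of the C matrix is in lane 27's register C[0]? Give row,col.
6,6

lane 27->27/4=6, 27 mod 4=3
i=0  r:6+0->6  c:2·3+0->6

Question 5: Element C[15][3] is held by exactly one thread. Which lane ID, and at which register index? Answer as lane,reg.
29,3

r=15⇒gr=7,Rb=1  c=3⇒th=1,odd=1
L=7*4+1=29  i=1*2+1=3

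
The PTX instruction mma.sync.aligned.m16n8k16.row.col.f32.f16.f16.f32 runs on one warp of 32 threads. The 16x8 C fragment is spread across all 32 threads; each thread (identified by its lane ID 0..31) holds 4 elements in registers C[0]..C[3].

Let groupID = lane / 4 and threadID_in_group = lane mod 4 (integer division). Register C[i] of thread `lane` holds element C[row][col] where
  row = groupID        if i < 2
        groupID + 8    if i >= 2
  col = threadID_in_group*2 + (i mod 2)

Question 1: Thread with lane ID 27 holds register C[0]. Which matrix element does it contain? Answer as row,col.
6,6

27: gr=6,th=3
[0] (6+0,3*2+0) = (6,6)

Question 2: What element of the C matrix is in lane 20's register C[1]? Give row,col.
lane 20: g=5 (20/4), t=0 (20%4)
i=1: r=5+0=5, c=0*2+1=1

5,1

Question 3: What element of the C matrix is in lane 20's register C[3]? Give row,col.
L=20->gid=20>>2=5, tid=20&3=0
[3]->row 5+8=13  col 0·2+1=1

13,1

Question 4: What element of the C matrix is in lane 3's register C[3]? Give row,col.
8,7

3: gr=0,th=3
[3] (0+8,3*2+1) = (8,7)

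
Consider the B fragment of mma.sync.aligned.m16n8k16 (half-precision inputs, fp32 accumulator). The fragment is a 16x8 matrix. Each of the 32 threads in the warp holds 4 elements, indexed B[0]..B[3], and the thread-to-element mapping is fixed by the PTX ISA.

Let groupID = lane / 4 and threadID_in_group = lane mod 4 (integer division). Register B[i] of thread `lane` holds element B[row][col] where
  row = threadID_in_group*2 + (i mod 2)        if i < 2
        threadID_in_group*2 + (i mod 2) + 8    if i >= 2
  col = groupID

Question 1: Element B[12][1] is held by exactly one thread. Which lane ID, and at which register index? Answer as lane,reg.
c=1⇒gr=1  r=12⇒Rb=1,th=2,odd=0
L=1*4+2=6  i=1*2+0=2

6,2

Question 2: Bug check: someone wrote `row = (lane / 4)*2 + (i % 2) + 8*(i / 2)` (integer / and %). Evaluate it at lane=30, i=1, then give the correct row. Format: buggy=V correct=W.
buggy=15 correct=5

`(lane / 4)*2 + (i % 2) + 8*(i / 2)`[30,1]=>15
L=30=>grp=30>>2=7, tig=30&3=2
[1]=>row 2·2+1+0=5  col grp=7
row: 15 vs 5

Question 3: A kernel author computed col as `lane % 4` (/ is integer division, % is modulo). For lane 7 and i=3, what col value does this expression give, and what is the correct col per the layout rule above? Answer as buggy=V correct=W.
buggy=3 correct=1

`lane % 4`[7,3]→3
7: G=1,T=3
[3] (3*2+1+8,1) = (15,1)
col: 3 vs 1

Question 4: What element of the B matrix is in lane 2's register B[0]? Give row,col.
lane 2->2/4=0, 2 mod 4=2
i=0  r:2·2+0+0->4  c:0

4,0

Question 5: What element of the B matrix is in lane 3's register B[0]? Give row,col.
6,0

3: G=0,T=3
[0] (3*2+0+0,0) = (6,0)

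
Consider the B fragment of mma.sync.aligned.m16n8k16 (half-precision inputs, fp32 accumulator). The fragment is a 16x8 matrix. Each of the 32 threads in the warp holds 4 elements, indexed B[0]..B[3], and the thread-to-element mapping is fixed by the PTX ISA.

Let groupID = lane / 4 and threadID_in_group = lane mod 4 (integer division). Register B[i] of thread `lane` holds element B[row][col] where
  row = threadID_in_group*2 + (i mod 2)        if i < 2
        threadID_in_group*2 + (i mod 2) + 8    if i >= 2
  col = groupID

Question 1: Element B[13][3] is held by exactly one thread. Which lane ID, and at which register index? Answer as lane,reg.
14,3

c=3→G=3  r=13→rhi=1,T=2,p=1
L=3*4+2=14  i=1*2+1=3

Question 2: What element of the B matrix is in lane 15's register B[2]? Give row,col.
lane 15->15/4=3, 15 mod 4=3
i=2  r:2·3+0+8->14  c:3

14,3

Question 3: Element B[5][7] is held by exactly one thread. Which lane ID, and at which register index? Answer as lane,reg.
30,1

c=7⇒gr=7  r=5⇒Rb=0,th=2,odd=1
L=7*4+2=30  i=0*2+1=1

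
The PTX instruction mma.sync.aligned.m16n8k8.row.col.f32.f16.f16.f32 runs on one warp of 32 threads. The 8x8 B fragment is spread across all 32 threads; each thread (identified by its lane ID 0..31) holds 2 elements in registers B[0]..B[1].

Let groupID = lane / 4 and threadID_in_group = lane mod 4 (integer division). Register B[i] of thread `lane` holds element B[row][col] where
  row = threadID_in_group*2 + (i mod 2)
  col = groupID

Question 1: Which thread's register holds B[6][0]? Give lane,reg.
c:0=>grp=0  r:6=>tig=3,lo=0
L=0*4+3=3  i=0=0

3,0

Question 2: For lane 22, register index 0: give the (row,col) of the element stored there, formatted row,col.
lane 22⇒22/4=5, 22 mod 4=2
i=0  r:2·2+0⇒4  c:5

4,5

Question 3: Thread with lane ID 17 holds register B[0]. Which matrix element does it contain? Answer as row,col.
2,4

lane 17: gr=4 (17/4), th=1 (17%4)
i=0: r=1*2+0=2, c=gr=4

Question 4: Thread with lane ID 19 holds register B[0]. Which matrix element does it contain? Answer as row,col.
6,4

lane 19: G=4 (19/4), T=3 (19%4)
i=0: r=3*2+0=6, c=G=4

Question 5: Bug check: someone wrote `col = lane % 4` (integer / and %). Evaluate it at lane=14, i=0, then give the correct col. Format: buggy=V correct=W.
`lane % 4`[14,0]=>2
lane 14=>14/4=3, 14 mod 4=2
i=0  r:2·2+0=>4  c:3
col: 2 vs 3

buggy=2 correct=3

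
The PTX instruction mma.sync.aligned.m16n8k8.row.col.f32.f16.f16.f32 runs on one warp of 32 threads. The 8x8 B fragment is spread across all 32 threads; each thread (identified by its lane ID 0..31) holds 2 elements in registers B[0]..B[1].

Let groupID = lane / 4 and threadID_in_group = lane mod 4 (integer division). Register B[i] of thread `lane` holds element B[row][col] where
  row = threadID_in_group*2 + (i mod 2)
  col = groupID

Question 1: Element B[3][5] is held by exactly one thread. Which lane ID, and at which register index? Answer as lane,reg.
21,1

c=5→G=5  r=3→T=1,p=1
L=5*4+1=21  i=1=1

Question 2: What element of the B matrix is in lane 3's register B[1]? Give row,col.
lane 3: grp=0 (3/4), tig=3 (3%4)
i=1: r=3*2+1=7, c=grp=0

7,0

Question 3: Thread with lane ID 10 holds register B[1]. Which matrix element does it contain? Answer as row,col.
5,2

lane 10⇒10/4=2, 10 mod 4=2
i=1  r:2·2+1⇒5  c:2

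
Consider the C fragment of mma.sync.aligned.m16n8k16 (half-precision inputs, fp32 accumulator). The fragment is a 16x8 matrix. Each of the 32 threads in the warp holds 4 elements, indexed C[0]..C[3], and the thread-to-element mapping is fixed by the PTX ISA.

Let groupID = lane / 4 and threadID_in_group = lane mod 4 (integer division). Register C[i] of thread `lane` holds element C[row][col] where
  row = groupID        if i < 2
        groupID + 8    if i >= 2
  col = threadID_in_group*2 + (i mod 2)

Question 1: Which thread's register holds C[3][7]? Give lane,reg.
r=3→G=3,rhi=0  c=7→T=3,p=1
L=3*4+3=15  i=0*2+1=1

15,1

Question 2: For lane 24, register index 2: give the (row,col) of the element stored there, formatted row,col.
14,0

lane 24: grp=6 (24/4), tig=0 (24%4)
i=2: r=6+8=14, c=0*2+0=0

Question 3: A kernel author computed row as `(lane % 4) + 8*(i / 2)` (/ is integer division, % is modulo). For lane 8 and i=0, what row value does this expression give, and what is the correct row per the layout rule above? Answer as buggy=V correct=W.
`(lane % 4) + 8*(i / 2)`[8,0]⇒0
lane 8: gr=2 (8/4), th=0 (8%4)
i=0: r=2+0=2, c=0*2+0=0
row: 0 vs 2

buggy=0 correct=2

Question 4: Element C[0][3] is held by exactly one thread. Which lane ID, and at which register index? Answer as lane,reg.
1,1

r=0⇒gr=0,Rb=0  c=3⇒th=1,odd=1
L=0*4+1=1  i=0*2+1=1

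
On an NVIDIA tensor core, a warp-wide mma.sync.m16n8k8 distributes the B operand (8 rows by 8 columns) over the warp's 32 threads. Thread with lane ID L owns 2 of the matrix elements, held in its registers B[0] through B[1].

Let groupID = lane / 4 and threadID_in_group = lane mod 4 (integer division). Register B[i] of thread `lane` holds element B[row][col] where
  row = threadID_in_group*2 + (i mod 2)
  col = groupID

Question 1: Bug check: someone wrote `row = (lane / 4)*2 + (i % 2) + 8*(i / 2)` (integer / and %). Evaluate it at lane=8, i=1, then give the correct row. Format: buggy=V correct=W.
buggy=5 correct=1

`(lane / 4)*2 + (i % 2) + 8*(i / 2)`[8,1]->5
lane 8: gid=2 (8/4), tid=0 (8%4)
i=1: r=0*2+1=1, c=gid=2
row: 5 vs 1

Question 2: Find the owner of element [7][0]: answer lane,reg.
3,1

c=0⇒gr=0  r=7⇒th=3,odd=1
L=0*4+3=3  i=1=1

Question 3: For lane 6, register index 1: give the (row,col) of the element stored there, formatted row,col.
5,1

6: g=1,t=2
[1] (2*2+1,1) = (5,1)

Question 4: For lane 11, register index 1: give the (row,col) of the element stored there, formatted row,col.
L=11=>grp=11>>2=2, tig=11&3=3
[1]=>row 3·2+1=7  col grp=2

7,2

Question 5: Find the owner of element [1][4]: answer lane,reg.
16,1

c=4->g=4  r=1->t=0,b0=1
L=4*4+0=16  i=1=1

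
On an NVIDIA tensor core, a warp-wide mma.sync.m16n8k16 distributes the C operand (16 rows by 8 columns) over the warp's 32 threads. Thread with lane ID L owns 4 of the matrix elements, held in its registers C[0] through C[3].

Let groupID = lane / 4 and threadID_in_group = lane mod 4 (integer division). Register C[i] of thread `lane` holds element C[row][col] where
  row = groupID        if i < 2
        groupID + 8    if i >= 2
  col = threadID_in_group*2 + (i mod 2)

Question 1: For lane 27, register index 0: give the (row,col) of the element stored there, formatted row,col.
lane 27->27/4=6, 27 mod 4=3
i=0  r:6+0->6  c:2·3+0->6

6,6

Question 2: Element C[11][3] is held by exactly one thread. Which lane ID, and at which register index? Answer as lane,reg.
13,3

r=11->g=3,rb=1  c=3->t=1,b0=1
L=3*4+1=13  i=1*2+1=3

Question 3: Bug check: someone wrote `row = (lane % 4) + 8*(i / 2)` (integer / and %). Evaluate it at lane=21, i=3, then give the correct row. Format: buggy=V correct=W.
buggy=9 correct=13

`(lane % 4) + 8*(i / 2)`[21,3]->9
lane 21->21/4=5, 21 mod 4=1
i=3  r:5+8->13  c:2·1+1->3
row: 9 vs 13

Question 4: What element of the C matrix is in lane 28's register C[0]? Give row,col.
7,0

28: g=7,t=0
[0] (7+0,0*2+0) = (7,0)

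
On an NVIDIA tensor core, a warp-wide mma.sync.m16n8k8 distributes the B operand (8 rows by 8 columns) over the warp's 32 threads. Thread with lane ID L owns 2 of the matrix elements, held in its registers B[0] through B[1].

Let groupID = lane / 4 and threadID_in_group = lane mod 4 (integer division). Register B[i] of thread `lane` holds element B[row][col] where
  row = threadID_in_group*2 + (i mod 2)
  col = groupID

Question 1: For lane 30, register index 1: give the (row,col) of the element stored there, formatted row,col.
5,7

lane 30->30/4=7, 30 mod 4=2
i=1  r:2·2+1->5  c:7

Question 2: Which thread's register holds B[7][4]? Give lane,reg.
c=4⇒gr=4  r=7⇒th=3,odd=1
L=4*4+3=19  i=1=1

19,1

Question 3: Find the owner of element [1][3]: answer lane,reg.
12,1

c=3→G=3  r=1→T=0,p=1
L=3*4+0=12  i=1=1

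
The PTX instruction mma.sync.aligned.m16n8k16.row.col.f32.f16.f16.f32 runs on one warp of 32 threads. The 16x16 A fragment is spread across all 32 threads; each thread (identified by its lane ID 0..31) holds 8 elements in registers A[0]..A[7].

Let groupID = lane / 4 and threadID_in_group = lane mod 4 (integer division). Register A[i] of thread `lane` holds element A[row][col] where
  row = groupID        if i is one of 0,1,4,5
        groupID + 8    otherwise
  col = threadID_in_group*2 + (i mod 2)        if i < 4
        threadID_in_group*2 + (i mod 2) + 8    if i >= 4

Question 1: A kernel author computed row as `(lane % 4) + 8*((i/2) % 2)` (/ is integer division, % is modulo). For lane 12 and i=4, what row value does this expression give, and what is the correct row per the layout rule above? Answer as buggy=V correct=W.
`(lane % 4) + 8*((i/2) % 2)`[12,4]=>0
12: grp=3,tig=0
[4] (3+0,0*2+0+8) = (3,8)
row: 0 vs 3

buggy=0 correct=3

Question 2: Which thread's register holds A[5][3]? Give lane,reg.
r:5=>grp=5,rB=0  c:3=>cB=0,tig=1,lo=1
L=5*4+1=21  i=0*4+0*2+1=1

21,1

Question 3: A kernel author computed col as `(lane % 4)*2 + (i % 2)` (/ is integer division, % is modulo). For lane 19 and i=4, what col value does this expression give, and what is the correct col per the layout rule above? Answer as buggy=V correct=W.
buggy=6 correct=14

`(lane % 4)*2 + (i % 2)`[19,4]⇒6
L=19⇒gr=19>>2=4, th=19&3=3
[4]⇒row 4+0=4  col 3·2+0+8=14
col: 6 vs 14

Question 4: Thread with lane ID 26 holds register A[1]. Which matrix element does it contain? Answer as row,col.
6,5

L=26=>grp=26>>2=6, tig=26&3=2
[1]=>row 6+0=6  col 2·2+1+0=5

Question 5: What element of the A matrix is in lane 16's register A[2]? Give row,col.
12,0

L=16->gid=16>>2=4, tid=16&3=0
[2]->row 4+8=12  col 0·2+0+0=0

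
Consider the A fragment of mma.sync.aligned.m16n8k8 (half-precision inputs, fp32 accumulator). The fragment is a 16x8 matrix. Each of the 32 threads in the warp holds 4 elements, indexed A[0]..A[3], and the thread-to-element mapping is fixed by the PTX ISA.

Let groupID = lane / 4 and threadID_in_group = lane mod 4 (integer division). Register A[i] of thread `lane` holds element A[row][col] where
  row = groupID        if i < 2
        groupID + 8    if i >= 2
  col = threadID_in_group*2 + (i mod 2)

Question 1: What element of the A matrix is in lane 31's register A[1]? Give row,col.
7,7

L=31->g=31>>2=7, t=31&3=3
[1]->row 7+0=7  col 3·2+1=7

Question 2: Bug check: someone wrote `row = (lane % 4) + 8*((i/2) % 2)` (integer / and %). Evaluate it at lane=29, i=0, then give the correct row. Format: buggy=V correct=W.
buggy=1 correct=7

`(lane % 4) + 8*((i/2) % 2)`[29,0]⇒1
lane 29⇒29/4=7, 29 mod 4=1
i=0  r:7+0⇒7  c:2·1+0⇒2
row: 1 vs 7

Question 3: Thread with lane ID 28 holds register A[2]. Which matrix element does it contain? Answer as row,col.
28: G=7,T=0
[2] (7+8,0*2+0) = (15,0)

15,0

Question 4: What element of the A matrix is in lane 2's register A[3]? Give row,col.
8,5

lane 2: g=0 (2/4), t=2 (2%4)
i=3: r=0+8=8, c=2*2+1=5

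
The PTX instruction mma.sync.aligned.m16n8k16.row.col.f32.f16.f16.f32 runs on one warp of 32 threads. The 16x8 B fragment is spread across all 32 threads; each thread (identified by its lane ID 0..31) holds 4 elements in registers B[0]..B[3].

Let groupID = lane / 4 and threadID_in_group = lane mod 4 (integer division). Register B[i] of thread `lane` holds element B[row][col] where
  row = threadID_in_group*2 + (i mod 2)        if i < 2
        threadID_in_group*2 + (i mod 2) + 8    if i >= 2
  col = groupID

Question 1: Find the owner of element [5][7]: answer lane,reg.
c=7⇒gr=7  r=5⇒Rb=0,th=2,odd=1
L=7*4+2=30  i=0*2+1=1

30,1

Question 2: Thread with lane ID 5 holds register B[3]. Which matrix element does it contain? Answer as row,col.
11,1

lane 5: gr=1 (5/4), th=1 (5%4)
i=3: r=1*2+1+8=11, c=gr=1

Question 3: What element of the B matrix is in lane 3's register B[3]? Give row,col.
15,0

L=3=>grp=3>>2=0, tig=3&3=3
[3]=>row 3·2+1+8=15  col grp=0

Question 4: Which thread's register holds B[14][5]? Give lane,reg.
c=5⇒gr=5  r=14⇒Rb=1,th=3,odd=0
L=5*4+3=23  i=1*2+0=2

23,2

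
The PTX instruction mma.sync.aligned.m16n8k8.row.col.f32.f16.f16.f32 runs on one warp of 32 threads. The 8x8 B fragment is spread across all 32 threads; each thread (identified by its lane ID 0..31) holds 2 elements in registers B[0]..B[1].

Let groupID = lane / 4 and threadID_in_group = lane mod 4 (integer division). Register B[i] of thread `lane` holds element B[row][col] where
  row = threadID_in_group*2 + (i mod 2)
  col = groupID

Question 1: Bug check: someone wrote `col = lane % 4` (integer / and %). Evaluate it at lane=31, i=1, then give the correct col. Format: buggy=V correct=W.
`lane % 4`[31,1]→3
31: G=7,T=3
[1] (3*2+1,7) = (7,7)
col: 3 vs 7

buggy=3 correct=7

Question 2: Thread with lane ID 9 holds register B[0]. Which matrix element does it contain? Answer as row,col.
L=9⇒gr=9>>2=2, th=9&3=1
[0]⇒row 1·2+0=2  col gr=2

2,2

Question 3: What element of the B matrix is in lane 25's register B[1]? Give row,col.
3,6

L=25->g=25>>2=6, t=25&3=1
[1]->row 1·2+1=3  col g=6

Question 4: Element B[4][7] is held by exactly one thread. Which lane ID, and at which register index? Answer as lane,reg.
c:7=>grp=7  r:4=>tig=2,lo=0
L=7*4+2=30  i=0=0

30,0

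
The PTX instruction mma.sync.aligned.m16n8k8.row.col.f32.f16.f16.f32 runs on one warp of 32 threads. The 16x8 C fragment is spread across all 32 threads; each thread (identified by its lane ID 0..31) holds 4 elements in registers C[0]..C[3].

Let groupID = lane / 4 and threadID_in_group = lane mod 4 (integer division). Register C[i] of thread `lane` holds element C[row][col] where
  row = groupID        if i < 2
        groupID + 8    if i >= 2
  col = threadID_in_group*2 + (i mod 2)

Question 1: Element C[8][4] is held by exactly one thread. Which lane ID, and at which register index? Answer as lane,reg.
r=8->g=0,rb=1  c=4->t=2,b0=0
L=0*4+2=2  i=1*2+0=2

2,2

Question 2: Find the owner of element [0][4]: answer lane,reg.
2,0

r=0⇒gr=0,Rb=0  c=4⇒th=2,odd=0
L=0*4+2=2  i=0*2+0=0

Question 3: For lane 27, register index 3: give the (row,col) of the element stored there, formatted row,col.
14,7

27: gid=6,tid=3
[3] (6+8,3*2+1) = (14,7)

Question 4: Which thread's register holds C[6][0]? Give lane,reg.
24,0

r: 6->gid=6,r8=0  c: 0->tid=0,i&1=0
L=6*4+0=24  i=0*2+0=0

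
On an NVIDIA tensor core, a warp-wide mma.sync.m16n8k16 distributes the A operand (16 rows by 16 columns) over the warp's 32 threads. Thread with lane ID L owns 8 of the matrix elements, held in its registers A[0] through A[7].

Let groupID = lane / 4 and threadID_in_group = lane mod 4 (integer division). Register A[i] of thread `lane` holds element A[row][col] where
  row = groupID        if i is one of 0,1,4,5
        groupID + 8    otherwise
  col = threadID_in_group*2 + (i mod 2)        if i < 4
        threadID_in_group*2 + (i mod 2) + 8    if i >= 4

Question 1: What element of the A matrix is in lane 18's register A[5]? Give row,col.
4,13

L=18->g=18>>2=4, t=18&3=2
[5]->row 4+0=4  col 2·2+1+8=13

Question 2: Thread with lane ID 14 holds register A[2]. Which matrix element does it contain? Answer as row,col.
11,4

lane 14: G=3 (14/4), T=2 (14%4)
i=2: r=3+8=11, c=2*2+0+0=4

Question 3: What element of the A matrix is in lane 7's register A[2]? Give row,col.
9,6

L=7->gid=7>>2=1, tid=7&3=3
[2]->row 1+8=9  col 3·2+0+0=6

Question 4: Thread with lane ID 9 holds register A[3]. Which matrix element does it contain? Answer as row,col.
10,3

9: g=2,t=1
[3] (2+8,1*2+1+0) = (10,3)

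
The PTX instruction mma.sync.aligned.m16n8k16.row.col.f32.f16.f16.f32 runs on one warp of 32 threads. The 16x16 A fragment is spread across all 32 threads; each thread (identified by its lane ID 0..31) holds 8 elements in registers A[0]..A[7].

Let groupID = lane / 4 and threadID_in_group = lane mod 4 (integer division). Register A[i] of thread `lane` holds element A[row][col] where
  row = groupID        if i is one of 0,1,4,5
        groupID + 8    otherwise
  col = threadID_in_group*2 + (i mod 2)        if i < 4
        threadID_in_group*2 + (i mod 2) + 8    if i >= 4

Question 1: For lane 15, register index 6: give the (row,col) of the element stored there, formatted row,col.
11,14

15: gid=3,tid=3
[6] (3+8,3*2+0+8) = (11,14)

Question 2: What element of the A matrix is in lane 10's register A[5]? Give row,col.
2,13

10: g=2,t=2
[5] (2+0,2*2+1+8) = (2,13)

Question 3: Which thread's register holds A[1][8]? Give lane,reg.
4,4

r: 1->gid=1,r8=0  c: 8->c8=1,tid=0,i&1=0
L=1*4+0=4  i=1*4+0*2+0=4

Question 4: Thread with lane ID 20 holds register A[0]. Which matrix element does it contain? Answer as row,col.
lane 20->20/4=5, 20 mod 4=0
i=0  r:5+0->5  c:2·0+0+0->0

5,0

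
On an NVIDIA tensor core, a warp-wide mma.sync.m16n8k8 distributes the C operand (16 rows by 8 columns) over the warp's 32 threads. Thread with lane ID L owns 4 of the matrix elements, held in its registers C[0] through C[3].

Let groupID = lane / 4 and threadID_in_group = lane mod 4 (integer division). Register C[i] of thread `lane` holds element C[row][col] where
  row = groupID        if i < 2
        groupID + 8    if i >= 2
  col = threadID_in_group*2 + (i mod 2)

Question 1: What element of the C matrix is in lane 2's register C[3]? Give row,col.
2: gid=0,tid=2
[3] (0+8,2*2+1) = (8,5)

8,5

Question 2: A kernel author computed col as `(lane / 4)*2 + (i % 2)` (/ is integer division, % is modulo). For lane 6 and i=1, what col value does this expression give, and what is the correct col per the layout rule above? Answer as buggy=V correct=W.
buggy=3 correct=5

`(lane / 4)*2 + (i % 2)`[6,1]→3
6: G=1,T=2
[1] (1+0,2*2+1) = (1,5)
col: 3 vs 5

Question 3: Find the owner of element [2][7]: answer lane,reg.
r=2→G=2,rhi=0  c=7→T=3,p=1
L=2*4+3=11  i=0*2+1=1

11,1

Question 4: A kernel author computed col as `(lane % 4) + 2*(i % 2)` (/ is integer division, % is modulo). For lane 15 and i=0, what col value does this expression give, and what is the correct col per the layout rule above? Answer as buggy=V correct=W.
`(lane % 4) + 2*(i % 2)`[15,0]→3
lane 15→15/4=3, 15 mod 4=3
i=0  r:3+0→3  c:2·3+0→6
col: 3 vs 6

buggy=3 correct=6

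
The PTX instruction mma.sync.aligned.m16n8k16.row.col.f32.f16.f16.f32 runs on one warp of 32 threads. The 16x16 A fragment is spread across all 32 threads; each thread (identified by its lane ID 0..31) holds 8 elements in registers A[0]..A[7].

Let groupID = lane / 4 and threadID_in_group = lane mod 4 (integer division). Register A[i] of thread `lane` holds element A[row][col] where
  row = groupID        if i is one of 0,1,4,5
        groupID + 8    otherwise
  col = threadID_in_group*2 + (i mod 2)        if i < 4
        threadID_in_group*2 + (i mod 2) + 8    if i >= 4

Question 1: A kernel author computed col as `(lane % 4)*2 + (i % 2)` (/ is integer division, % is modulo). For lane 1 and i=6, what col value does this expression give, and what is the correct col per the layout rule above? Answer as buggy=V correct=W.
`(lane % 4)*2 + (i % 2)`[1,6]→2
1: G=0,T=1
[6] (0+8,1*2+0+8) = (8,10)
col: 2 vs 10

buggy=2 correct=10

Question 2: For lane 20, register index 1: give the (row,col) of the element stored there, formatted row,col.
20: gr=5,th=0
[1] (5+0,0*2+1+0) = (5,1)

5,1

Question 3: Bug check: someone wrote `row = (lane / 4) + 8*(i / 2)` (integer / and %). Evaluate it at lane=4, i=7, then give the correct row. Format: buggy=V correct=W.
buggy=25 correct=9

`(lane / 4) + 8*(i / 2)`[4,7]->25
L=4->g=4>>2=1, t=4&3=0
[7]->row 1+8=9  col 0·2+1+8=9
row: 25 vs 9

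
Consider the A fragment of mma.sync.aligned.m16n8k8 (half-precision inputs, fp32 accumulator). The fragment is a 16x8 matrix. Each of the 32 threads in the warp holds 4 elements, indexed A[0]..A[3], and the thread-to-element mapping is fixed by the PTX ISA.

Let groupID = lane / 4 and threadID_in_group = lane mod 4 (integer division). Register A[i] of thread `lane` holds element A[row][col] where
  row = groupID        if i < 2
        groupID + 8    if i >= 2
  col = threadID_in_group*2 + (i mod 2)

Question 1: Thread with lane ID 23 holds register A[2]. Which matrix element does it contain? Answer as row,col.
lane 23⇒23/4=5, 23 mod 4=3
i=2  r:5+8⇒13  c:2·3+0⇒6

13,6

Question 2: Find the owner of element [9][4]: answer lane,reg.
6,2

r:9=>grp=1,rB=1  c:4=>tig=2,lo=0
L=1*4+2=6  i=1*2+0=2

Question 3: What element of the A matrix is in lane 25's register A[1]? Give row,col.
6,3

lane 25: G=6 (25/4), T=1 (25%4)
i=1: r=6+0=6, c=1*2+1=3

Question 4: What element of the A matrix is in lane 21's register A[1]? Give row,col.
lane 21: g=5 (21/4), t=1 (21%4)
i=1: r=5+0=5, c=1*2+1=3

5,3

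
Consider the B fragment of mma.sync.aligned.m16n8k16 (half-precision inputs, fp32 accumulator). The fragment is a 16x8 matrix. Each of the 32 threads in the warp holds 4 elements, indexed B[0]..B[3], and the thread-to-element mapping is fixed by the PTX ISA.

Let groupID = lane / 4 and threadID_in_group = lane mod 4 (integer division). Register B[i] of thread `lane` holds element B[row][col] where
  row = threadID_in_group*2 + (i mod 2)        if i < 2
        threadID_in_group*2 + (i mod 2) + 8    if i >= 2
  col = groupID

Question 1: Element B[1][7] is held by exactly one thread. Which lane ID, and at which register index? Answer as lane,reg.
c=7→G=7  r=1→rhi=0,T=0,p=1
L=7*4+0=28  i=0*2+1=1

28,1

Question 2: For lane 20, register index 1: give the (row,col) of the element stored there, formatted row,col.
1,5

L=20→G=20>>2=5, T=20&3=0
[1]→row 0·2+1+0=1  col G=5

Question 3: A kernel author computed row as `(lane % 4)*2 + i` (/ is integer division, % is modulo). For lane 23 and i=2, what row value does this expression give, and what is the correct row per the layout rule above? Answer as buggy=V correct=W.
`(lane % 4)*2 + i`[23,2]⇒8
L=23⇒gr=23>>2=5, th=23&3=3
[2]⇒row 3·2+0+8=14  col gr=5
row: 8 vs 14

buggy=8 correct=14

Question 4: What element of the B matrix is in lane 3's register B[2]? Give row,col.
lane 3⇒3/4=0, 3 mod 4=3
i=2  r:2·3+0+8⇒14  c:0

14,0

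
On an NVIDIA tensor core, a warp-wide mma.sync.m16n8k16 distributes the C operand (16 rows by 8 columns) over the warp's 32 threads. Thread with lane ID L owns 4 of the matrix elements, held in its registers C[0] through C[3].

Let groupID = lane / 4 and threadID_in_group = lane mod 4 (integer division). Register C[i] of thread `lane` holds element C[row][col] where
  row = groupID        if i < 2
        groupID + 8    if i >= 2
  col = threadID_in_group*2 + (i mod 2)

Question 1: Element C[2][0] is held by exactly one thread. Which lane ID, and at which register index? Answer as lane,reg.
r=2->g=2,rb=0  c=0->t=0,b0=0
L=2*4+0=8  i=0*2+0=0

8,0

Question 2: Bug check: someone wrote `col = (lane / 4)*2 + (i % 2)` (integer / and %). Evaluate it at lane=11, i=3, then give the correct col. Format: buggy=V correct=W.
buggy=5 correct=7

`(lane / 4)*2 + (i % 2)`[11,3]⇒5
lane 11⇒11/4=2, 11 mod 4=3
i=3  r:2+8⇒10  c:2·3+1⇒7
col: 5 vs 7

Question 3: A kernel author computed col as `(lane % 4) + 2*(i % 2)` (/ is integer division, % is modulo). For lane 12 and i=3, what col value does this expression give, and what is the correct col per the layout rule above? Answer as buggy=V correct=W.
`(lane % 4) + 2*(i % 2)`[12,3]=>2
12: grp=3,tig=0
[3] (3+8,0*2+1) = (11,1)
col: 2 vs 1

buggy=2 correct=1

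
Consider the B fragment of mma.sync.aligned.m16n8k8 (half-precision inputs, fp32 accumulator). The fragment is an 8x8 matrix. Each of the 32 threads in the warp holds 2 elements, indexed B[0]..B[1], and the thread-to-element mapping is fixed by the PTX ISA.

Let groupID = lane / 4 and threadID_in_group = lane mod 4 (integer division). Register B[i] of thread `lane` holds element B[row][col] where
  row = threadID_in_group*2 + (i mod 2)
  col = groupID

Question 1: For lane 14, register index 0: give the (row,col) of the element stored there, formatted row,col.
14: gid=3,tid=2
[0] (2*2+0,3) = (4,3)

4,3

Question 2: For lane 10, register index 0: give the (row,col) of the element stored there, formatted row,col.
4,2

lane 10⇒10/4=2, 10 mod 4=2
i=0  r:2·2+0⇒4  c:2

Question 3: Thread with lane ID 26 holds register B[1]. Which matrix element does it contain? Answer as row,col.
5,6

lane 26->26/4=6, 26 mod 4=2
i=1  r:2·2+1->5  c:6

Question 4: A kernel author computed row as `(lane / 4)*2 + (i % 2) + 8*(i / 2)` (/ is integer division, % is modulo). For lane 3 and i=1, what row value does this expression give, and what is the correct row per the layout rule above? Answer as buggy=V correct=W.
`(lane / 4)*2 + (i % 2) + 8*(i / 2)`[3,1]->1
lane 3->3/4=0, 3 mod 4=3
i=1  r:2·3+1->7  c:0
row: 1 vs 7

buggy=1 correct=7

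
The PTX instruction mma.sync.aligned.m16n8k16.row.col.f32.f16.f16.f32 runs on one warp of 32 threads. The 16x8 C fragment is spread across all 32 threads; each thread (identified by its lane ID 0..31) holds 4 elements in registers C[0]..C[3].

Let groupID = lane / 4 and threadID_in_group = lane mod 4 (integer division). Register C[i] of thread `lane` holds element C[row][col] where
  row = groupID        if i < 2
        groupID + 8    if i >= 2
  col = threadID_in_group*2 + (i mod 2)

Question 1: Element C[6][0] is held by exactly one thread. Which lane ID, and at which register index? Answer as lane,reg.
24,0

r=6->g=6,rb=0  c=0->t=0,b0=0
L=6*4+0=24  i=0*2+0=0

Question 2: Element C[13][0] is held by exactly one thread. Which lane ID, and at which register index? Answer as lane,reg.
r=13⇒gr=5,Rb=1  c=0⇒th=0,odd=0
L=5*4+0=20  i=1*2+0=2

20,2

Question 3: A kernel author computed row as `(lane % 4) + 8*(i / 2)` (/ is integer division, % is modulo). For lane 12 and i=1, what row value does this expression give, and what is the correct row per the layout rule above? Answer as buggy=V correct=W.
`(lane % 4) + 8*(i / 2)`[12,1]→0
lane 12→12/4=3, 12 mod 4=0
i=1  r:3+0→3  c:2·0+1→1
row: 0 vs 3

buggy=0 correct=3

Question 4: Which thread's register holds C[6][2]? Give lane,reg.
r: 6->gid=6,r8=0  c: 2->tid=1,i&1=0
L=6*4+1=25  i=0*2+0=0

25,0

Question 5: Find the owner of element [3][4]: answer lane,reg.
r: 3->gid=3,r8=0  c: 4->tid=2,i&1=0
L=3*4+2=14  i=0*2+0=0

14,0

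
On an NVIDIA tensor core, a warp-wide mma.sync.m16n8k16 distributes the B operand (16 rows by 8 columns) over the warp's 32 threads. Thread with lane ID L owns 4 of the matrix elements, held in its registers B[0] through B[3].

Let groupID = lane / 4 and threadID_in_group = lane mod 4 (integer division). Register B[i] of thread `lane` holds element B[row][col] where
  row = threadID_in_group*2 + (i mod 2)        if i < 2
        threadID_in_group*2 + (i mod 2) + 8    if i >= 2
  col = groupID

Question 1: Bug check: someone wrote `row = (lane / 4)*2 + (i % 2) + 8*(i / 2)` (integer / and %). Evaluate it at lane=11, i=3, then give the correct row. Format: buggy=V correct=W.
`(lane / 4)*2 + (i % 2) + 8*(i / 2)`[11,3]=>13
11: grp=2,tig=3
[3] (3*2+1+8,2) = (15,2)
row: 13 vs 15

buggy=13 correct=15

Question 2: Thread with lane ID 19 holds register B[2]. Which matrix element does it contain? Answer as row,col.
14,4

19: gid=4,tid=3
[2] (3*2+0+8,4) = (14,4)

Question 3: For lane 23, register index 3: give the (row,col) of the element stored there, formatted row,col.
15,5

23: grp=5,tig=3
[3] (3*2+1+8,5) = (15,5)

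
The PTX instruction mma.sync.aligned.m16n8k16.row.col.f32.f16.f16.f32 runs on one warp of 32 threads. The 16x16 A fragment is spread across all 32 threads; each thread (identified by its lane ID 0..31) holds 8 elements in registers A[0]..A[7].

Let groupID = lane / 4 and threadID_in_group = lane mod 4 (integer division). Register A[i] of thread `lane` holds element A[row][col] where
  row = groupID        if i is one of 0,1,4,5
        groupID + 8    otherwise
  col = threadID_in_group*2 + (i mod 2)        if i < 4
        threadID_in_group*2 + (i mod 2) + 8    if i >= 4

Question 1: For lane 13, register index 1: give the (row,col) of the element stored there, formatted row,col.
3,3

13: gid=3,tid=1
[1] (3+0,1*2+1+0) = (3,3)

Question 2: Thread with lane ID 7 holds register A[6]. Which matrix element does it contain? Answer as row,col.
9,14

lane 7->7/4=1, 7 mod 4=3
i=6  r:1+8->9  c:2·3+0+8->14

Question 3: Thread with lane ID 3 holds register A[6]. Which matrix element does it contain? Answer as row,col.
8,14

lane 3: G=0 (3/4), T=3 (3%4)
i=6: r=0+8=8, c=3*2+0+8=14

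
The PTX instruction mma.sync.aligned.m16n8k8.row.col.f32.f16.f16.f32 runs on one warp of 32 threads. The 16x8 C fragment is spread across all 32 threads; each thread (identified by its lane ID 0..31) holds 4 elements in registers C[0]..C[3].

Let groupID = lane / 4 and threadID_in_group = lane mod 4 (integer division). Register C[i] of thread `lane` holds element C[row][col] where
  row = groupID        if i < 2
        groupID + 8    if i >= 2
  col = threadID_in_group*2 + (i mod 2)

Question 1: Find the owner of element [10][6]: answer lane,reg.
r=10→G=2,rhi=1  c=6→T=3,p=0
L=2*4+3=11  i=1*2+0=2

11,2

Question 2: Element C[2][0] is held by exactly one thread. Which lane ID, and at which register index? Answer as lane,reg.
r=2⇒gr=2,Rb=0  c=0⇒th=0,odd=0
L=2*4+0=8  i=0*2+0=0

8,0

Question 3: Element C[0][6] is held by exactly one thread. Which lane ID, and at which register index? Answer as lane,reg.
3,0

r: 0->gid=0,r8=0  c: 6->tid=3,i&1=0
L=0*4+3=3  i=0*2+0=0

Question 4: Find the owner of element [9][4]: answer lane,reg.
6,2

r=9->g=1,rb=1  c=4->t=2,b0=0
L=1*4+2=6  i=1*2+0=2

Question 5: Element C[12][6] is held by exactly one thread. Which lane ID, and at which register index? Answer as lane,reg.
19,2

r=12⇒gr=4,Rb=1  c=6⇒th=3,odd=0
L=4*4+3=19  i=1*2+0=2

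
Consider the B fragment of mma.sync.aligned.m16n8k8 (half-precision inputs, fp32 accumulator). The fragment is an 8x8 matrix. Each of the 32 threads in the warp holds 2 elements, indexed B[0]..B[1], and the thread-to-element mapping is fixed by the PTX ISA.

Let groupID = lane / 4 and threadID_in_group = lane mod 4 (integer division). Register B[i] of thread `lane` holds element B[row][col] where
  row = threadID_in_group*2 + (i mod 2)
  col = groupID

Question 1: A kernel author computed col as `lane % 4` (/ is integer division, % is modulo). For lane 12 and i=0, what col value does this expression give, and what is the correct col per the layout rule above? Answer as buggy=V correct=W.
buggy=0 correct=3

`lane % 4`[12,0]⇒0
lane 12: gr=3 (12/4), th=0 (12%4)
i=0: r=0*2+0=0, c=gr=3
col: 0 vs 3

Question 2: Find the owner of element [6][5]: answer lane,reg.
23,0

c=5⇒gr=5  r=6⇒th=3,odd=0
L=5*4+3=23  i=0=0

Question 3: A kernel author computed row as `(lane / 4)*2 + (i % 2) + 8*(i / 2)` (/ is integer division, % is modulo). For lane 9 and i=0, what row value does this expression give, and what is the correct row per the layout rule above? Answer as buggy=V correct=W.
buggy=4 correct=2

`(lane / 4)*2 + (i % 2) + 8*(i / 2)`[9,0]⇒4
lane 9⇒9/4=2, 9 mod 4=1
i=0  r:2·1+0⇒2  c:2
row: 4 vs 2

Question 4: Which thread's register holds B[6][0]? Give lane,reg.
c: 0->gid=0  r: 6->tid=3,i&1=0
L=0*4+3=3  i=0=0

3,0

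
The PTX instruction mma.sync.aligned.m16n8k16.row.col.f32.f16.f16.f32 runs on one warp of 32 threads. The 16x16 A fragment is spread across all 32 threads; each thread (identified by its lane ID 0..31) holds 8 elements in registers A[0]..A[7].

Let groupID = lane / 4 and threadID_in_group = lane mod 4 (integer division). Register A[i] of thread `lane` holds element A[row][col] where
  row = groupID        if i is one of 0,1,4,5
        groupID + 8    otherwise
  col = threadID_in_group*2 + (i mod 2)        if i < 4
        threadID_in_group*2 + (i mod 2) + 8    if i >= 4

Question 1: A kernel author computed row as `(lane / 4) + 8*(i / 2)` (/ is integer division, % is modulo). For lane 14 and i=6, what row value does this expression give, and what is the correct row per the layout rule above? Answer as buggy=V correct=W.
buggy=27 correct=11

`(lane / 4) + 8*(i / 2)`[14,6]→27
L=14→G=14>>2=3, T=14&3=2
[6]→row 3+8=11  col 2·2+0+8=12
row: 27 vs 11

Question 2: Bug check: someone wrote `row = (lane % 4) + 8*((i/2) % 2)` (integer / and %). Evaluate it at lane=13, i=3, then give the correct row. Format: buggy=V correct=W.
buggy=9 correct=11

`(lane % 4) + 8*((i/2) % 2)`[13,3]=>9
L=13=>grp=13>>2=3, tig=13&3=1
[3]=>row 3+8=11  col 1·2+1+0=3
row: 9 vs 11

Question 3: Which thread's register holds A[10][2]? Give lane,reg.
9,2

r=10->g=2,rb=1  c=2->cb=0,t=1,b0=0
L=2*4+1=9  i=0*4+1*2+0=2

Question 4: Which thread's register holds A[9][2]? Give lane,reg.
r: 9->gid=1,r8=1  c: 2->c8=0,tid=1,i&1=0
L=1*4+1=5  i=0*4+1*2+0=2

5,2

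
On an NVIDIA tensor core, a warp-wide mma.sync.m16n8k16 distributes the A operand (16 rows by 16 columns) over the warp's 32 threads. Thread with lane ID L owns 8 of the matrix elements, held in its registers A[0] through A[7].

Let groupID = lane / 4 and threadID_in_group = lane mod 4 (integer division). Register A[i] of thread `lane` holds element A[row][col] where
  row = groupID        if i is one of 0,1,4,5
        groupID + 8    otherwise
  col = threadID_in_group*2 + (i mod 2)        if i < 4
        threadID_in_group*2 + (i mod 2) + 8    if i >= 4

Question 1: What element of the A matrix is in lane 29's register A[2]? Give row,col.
15,2

29: grp=7,tig=1
[2] (7+8,1*2+0+0) = (15,2)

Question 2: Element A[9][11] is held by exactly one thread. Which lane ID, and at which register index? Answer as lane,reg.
r=9->g=1,rb=1  c=11->cb=1,t=1,b0=1
L=1*4+1=5  i=1*4+1*2+1=7

5,7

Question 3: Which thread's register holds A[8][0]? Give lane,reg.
0,2

r=8⇒gr=0,Rb=1  c=0⇒Cb=0,th=0,odd=0
L=0*4+0=0  i=0*4+1*2+0=2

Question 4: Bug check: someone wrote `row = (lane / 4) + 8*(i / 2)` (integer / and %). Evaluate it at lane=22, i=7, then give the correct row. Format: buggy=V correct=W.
buggy=29 correct=13

`(lane / 4) + 8*(i / 2)`[22,7]->29
lane 22: g=5 (22/4), t=2 (22%4)
i=7: r=5+8=13, c=2*2+1+8=13
row: 29 vs 13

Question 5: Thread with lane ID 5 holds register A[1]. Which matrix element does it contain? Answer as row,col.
lane 5->5/4=1, 5 mod 4=1
i=1  r:1+0->1  c:2·1+1+0->3

1,3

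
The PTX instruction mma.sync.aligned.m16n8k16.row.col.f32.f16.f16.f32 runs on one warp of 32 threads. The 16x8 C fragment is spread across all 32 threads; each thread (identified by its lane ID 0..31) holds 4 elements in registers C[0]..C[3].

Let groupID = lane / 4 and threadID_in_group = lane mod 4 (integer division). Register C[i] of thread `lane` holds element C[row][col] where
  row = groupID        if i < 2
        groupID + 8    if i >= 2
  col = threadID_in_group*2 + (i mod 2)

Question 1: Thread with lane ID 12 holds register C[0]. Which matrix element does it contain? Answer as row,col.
lane 12: gr=3 (12/4), th=0 (12%4)
i=0: r=3+0=3, c=0*2+0=0

3,0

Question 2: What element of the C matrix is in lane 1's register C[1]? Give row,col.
L=1->g=1>>2=0, t=1&3=1
[1]->row 0+0=0  col 1·2+1=3

0,3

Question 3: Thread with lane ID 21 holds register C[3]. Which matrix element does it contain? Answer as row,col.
L=21=>grp=21>>2=5, tig=21&3=1
[3]=>row 5+8=13  col 1·2+1=3

13,3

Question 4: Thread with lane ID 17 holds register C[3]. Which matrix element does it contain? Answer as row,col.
12,3

lane 17: gid=4 (17/4), tid=1 (17%4)
i=3: r=4+8=12, c=1*2+1=3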